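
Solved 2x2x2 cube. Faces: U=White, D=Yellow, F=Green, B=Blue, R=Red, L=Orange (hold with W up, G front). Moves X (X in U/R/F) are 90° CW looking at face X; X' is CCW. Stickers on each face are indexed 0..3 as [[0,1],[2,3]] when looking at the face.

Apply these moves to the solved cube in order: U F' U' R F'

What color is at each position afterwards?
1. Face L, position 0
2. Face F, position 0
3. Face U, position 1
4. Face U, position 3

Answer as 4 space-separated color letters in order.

After move 1 (U): U=WWWW F=RRGG R=BBRR B=OOBB L=GGOO
After move 2 (F'): F=RGRG U=WWBR R=YBYR D=GOYY L=GWOW
After move 3 (U'): U=WRWB F=GWRG R=RGYR B=YBBB L=OOOW
After move 4 (R): R=YRRG U=WWWG F=GORY D=GBYY B=BBRB
After move 5 (F'): F=OYGR U=WWYR R=BRGG D=OWYY L=OGOW
Query 1: L[0] = O
Query 2: F[0] = O
Query 3: U[1] = W
Query 4: U[3] = R

Answer: O O W R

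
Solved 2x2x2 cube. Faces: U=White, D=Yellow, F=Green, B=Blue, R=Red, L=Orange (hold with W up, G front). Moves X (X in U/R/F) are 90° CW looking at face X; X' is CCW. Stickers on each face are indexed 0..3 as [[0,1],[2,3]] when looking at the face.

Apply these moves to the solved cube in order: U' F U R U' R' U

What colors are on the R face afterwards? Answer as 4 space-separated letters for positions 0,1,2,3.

After move 1 (U'): U=WWWW F=OOGG R=GGRR B=RRBB L=BBOO
After move 2 (F): F=GOGO U=WWOB R=WGWR D=RGYY L=BYOY
After move 3 (U): U=OWBW F=WGGO R=RRWR B=BYBB L=GOOY
After move 4 (R): R=WRRR U=OGBO F=WGGY D=RBYB B=WYWB
After move 5 (U'): U=GOOB F=GOGY R=WGRR B=WRWB L=WYOY
After move 6 (R'): R=GRWR U=GWOW F=GOGB D=ROYY B=BRBB
After move 7 (U): U=OGWW F=GRGB R=BRWR B=WYBB L=GOOY
Query: R face = BRWR

Answer: B R W R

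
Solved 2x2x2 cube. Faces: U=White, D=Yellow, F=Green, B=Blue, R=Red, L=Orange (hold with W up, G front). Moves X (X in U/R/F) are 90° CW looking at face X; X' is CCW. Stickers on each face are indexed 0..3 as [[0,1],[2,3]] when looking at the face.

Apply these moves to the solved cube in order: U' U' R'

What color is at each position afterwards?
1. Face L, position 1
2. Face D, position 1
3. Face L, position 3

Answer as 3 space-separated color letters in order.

After move 1 (U'): U=WWWW F=OOGG R=GGRR B=RRBB L=BBOO
After move 2 (U'): U=WWWW F=BBGG R=OORR B=GGBB L=RROO
After move 3 (R'): R=OROR U=WBWG F=BWGW D=YBYG B=YGYB
Query 1: L[1] = R
Query 2: D[1] = B
Query 3: L[3] = O

Answer: R B O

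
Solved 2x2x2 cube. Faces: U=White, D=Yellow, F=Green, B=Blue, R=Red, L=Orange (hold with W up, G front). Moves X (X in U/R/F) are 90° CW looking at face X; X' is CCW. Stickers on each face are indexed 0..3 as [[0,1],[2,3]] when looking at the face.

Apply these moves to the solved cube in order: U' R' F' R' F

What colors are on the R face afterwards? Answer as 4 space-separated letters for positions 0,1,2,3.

Answer: G R Y Y

Derivation:
After move 1 (U'): U=WWWW F=OOGG R=GGRR B=RRBB L=BBOO
After move 2 (R'): R=GRGR U=WBWR F=OWGW D=YOYG B=YRYB
After move 3 (F'): F=WWOG U=WBGG R=ORYR D=BOYG L=BROW
After move 4 (R'): R=RROY U=WYGY F=WBOG D=BWYG B=GROB
After move 5 (F): F=OWGB U=WYWR R=GRYY D=ORYG L=BBOW
Query: R face = GRYY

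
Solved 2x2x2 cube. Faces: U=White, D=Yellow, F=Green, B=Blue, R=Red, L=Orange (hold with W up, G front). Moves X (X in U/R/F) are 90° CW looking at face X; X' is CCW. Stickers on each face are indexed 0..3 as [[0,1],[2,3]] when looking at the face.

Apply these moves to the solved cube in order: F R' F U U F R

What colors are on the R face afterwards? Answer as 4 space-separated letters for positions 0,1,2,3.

After move 1 (F): F=GGGG U=WWOO R=WRWR D=RRYY L=OYOY
After move 2 (R'): R=RRWW U=WBOB F=GWGO D=RGYG B=YBRB
After move 3 (F): F=GGOW U=WBYY R=ORBW D=WRYG L=OROG
After move 4 (U): U=YWYB F=OROW R=YBBW B=ORRB L=GGOG
After move 5 (U): U=YYBW F=YBOW R=ORBW B=GGRB L=OROG
After move 6 (F): F=OYWB U=YYGR R=BRWW D=BOYG L=OWOR
After move 7 (R): R=WBWR U=YYGB F=OOWG D=BRYG B=RGYB
Query: R face = WBWR

Answer: W B W R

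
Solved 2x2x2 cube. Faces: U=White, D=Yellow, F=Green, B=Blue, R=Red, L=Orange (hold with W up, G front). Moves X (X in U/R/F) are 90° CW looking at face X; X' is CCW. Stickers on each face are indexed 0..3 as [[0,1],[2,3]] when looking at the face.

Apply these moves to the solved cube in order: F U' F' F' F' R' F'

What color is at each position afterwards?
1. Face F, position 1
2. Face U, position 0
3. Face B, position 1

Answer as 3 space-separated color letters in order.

After move 1 (F): F=GGGG U=WWOO R=WRWR D=RRYY L=OYOY
After move 2 (U'): U=WOWO F=OYGG R=GGWR B=WRBB L=BBOY
After move 3 (F'): F=YGOG U=WOGW R=RGRR D=BYYY L=BOOW
After move 4 (F'): F=GGYO U=WORR R=YGBR D=OWYY L=BWOG
After move 5 (F'): F=GOGY U=WOYB R=WGOR D=WGYY L=BROR
After move 6 (R'): R=GRWO U=WBYW F=GOGB D=WOYY B=YRGB
After move 7 (F'): F=OBGG U=WBGW R=ORWO D=RRYY L=BWOY
Query 1: F[1] = B
Query 2: U[0] = W
Query 3: B[1] = R

Answer: B W R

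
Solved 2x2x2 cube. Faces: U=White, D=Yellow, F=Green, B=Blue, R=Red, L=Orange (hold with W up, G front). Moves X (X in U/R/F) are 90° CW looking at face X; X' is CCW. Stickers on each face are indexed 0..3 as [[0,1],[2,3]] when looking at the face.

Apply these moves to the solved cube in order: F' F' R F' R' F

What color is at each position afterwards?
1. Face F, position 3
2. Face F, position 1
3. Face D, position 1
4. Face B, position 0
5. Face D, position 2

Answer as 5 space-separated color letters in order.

Answer: G W O B Y

Derivation:
After move 1 (F'): F=GGGG U=WWRR R=YRYR D=OOYY L=OWOW
After move 2 (F'): F=GGGG U=WWYY R=OROR D=WWYY L=OROR
After move 3 (R): R=OORR U=WGYG F=GWGY D=WBYB B=YBWB
After move 4 (F'): F=WYGG U=WGOR R=BOWR D=RRYB L=OGOY
After move 5 (R'): R=ORBW U=WWOY F=WGGR D=RYYG B=BBRB
After move 6 (F): F=GWRG U=WWYG R=ORYW D=BOYG L=OROY
Query 1: F[3] = G
Query 2: F[1] = W
Query 3: D[1] = O
Query 4: B[0] = B
Query 5: D[2] = Y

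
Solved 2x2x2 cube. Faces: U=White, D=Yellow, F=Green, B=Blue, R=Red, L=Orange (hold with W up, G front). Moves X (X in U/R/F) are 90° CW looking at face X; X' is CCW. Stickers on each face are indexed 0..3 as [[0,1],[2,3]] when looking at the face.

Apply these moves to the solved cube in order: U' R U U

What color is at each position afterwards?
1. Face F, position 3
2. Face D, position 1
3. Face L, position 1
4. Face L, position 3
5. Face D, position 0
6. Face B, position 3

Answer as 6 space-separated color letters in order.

Answer: Y B G O Y B

Derivation:
After move 1 (U'): U=WWWW F=OOGG R=GGRR B=RRBB L=BBOO
After move 2 (R): R=RGRG U=WOWG F=OYGY D=YBYR B=WRWB
After move 3 (U): U=WWGO F=RGGY R=WRRG B=BBWB L=OYOO
After move 4 (U): U=GWOW F=WRGY R=BBRG B=OYWB L=RGOO
Query 1: F[3] = Y
Query 2: D[1] = B
Query 3: L[1] = G
Query 4: L[3] = O
Query 5: D[0] = Y
Query 6: B[3] = B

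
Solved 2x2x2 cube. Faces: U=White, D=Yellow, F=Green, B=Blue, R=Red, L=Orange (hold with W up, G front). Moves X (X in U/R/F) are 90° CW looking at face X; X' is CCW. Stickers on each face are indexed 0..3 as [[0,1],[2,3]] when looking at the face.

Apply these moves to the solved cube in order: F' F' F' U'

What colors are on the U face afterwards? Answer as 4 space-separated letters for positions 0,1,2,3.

After move 1 (F'): F=GGGG U=WWRR R=YRYR D=OOYY L=OWOW
After move 2 (F'): F=GGGG U=WWYY R=OROR D=WWYY L=OROR
After move 3 (F'): F=GGGG U=WWOO R=WRWR D=RRYY L=OYOY
After move 4 (U'): U=WOWO F=OYGG R=GGWR B=WRBB L=BBOY
Query: U face = WOWO

Answer: W O W O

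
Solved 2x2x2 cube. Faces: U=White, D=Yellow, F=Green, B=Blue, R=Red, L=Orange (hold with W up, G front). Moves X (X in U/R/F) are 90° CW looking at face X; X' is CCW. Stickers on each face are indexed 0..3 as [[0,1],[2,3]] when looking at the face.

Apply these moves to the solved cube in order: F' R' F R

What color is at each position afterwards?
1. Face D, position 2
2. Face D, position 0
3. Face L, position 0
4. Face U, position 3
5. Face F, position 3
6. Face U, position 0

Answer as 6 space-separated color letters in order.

Answer: Y Y O W G W

Derivation:
After move 1 (F'): F=GGGG U=WWRR R=YRYR D=OOYY L=OWOW
After move 2 (R'): R=RRYY U=WBRB F=GWGR D=OGYG B=YBOB
After move 3 (F): F=GGRW U=WBWW R=RRBY D=YRYG L=OOOG
After move 4 (R): R=BRYR U=WGWW F=GRRG D=YOYY B=WBBB
Query 1: D[2] = Y
Query 2: D[0] = Y
Query 3: L[0] = O
Query 4: U[3] = W
Query 5: F[3] = G
Query 6: U[0] = W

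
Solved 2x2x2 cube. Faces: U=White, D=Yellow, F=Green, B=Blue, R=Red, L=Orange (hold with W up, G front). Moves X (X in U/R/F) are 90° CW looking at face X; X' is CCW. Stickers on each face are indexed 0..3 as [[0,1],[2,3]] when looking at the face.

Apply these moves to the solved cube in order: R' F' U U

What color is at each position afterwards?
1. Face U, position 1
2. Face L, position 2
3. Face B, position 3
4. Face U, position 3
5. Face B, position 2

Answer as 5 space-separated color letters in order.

Answer: R O B W Y

Derivation:
After move 1 (R'): R=RRRR U=WBWB F=GWGW D=YGYG B=YBYB
After move 2 (F'): F=WWGG U=WBRR R=GRYR D=OOYG L=OBOW
After move 3 (U): U=RWRB F=GRGG R=YBYR B=OBYB L=WWOW
After move 4 (U): U=RRBW F=YBGG R=OBYR B=WWYB L=GROW
Query 1: U[1] = R
Query 2: L[2] = O
Query 3: B[3] = B
Query 4: U[3] = W
Query 5: B[2] = Y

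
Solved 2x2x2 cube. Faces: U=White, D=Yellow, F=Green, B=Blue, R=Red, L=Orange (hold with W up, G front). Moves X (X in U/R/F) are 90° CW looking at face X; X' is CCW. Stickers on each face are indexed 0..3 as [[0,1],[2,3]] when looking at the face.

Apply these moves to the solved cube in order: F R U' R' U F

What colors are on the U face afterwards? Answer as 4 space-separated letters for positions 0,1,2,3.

Answer: W G Y G

Derivation:
After move 1 (F): F=GGGG U=WWOO R=WRWR D=RRYY L=OYOY
After move 2 (R): R=WWRR U=WGOG F=GRGY D=RBYB B=OBWB
After move 3 (U'): U=GGWO F=OYGY R=GRRR B=WWWB L=OBOY
After move 4 (R'): R=RRGR U=GWWW F=OGGO D=RYYY B=BWBB
After move 5 (U): U=WGWW F=RRGO R=BWGR B=OBBB L=OGOY
After move 6 (F): F=GROR U=WGYG R=WWWR D=GBYY L=OROY
Query: U face = WGYG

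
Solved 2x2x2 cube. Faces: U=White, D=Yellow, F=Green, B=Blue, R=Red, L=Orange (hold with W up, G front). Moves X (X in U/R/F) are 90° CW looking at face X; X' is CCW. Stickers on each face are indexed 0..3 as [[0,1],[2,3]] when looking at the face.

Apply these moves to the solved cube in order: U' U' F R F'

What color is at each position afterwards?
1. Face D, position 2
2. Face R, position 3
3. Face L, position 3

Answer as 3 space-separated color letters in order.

Answer: Y O O

Derivation:
After move 1 (U'): U=WWWW F=OOGG R=GGRR B=RRBB L=BBOO
After move 2 (U'): U=WWWW F=BBGG R=OORR B=GGBB L=RROO
After move 3 (F): F=GBGB U=WWOR R=WOWR D=ROYY L=RYOY
After move 4 (R): R=WWRO U=WBOB F=GOGY D=RBYG B=RGWB
After move 5 (F'): F=OYGG U=WBWR R=BWRO D=YYYG L=RBOO
Query 1: D[2] = Y
Query 2: R[3] = O
Query 3: L[3] = O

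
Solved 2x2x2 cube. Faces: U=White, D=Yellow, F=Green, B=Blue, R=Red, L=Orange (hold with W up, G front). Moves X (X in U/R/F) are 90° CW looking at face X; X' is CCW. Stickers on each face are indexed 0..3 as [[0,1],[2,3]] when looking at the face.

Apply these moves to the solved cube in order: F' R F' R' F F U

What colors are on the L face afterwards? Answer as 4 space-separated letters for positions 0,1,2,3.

Answer: R G O Y

Derivation:
After move 1 (F'): F=GGGG U=WWRR R=YRYR D=OOYY L=OWOW
After move 2 (R): R=YYRR U=WGRG F=GOGY D=OBYB B=RBWB
After move 3 (F'): F=OYGG U=WGYR R=BYOR D=WWYB L=OGOR
After move 4 (R'): R=YRBO U=WWYR F=OGGR D=WYYG B=BBWB
After move 5 (F): F=GORG U=WWRG R=YRRO D=BYYG L=OWOY
After move 6 (F): F=RGGO U=WWYW R=RRGO D=RYYG L=OBOY
After move 7 (U): U=YWWW F=RRGO R=BBGO B=OBWB L=RGOY
Query: L face = RGOY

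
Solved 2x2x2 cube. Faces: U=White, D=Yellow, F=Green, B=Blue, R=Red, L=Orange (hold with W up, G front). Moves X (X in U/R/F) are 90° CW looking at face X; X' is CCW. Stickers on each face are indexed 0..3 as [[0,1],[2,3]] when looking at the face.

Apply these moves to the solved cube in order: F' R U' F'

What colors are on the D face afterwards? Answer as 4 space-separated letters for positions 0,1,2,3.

Answer: B W Y B

Derivation:
After move 1 (F'): F=GGGG U=WWRR R=YRYR D=OOYY L=OWOW
After move 2 (R): R=YYRR U=WGRG F=GOGY D=OBYB B=RBWB
After move 3 (U'): U=GGWR F=OWGY R=GORR B=YYWB L=RBOW
After move 4 (F'): F=WYOG U=GGGR R=BOOR D=BWYB L=RROW
Query: D face = BWYB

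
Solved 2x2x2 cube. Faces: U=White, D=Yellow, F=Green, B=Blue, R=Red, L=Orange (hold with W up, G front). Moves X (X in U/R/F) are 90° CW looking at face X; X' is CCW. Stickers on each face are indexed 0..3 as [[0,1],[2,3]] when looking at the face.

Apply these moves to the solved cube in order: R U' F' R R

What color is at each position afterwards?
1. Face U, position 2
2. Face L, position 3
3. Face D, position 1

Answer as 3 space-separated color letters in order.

Answer: G W G

Derivation:
After move 1 (R): R=RRRR U=WGWG F=GYGY D=YBYB B=WBWB
After move 2 (U'): U=GGWW F=OOGY R=GYRR B=RRWB L=WBOO
After move 3 (F'): F=OYOG U=GGGR R=BYYR D=BOYB L=WWOW
After move 4 (R): R=YBRY U=GYGG F=OOOB D=BWYR B=RRGB
After move 5 (R): R=RYYB U=GOGB F=OWOR D=BGYR B=GRYB
Query 1: U[2] = G
Query 2: L[3] = W
Query 3: D[1] = G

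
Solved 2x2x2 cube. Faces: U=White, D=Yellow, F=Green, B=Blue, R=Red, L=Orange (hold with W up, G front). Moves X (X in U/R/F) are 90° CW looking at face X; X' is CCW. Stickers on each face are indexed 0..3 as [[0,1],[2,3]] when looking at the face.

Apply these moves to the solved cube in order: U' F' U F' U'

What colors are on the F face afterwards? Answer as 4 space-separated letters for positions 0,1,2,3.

Answer: O W Y O

Derivation:
After move 1 (U'): U=WWWW F=OOGG R=GGRR B=RRBB L=BBOO
After move 2 (F'): F=OGOG U=WWGR R=YGYR D=BOYY L=BWOW
After move 3 (U): U=GWRW F=YGOG R=RRYR B=BWBB L=OGOW
After move 4 (F'): F=GGYO U=GWRY R=ORBR D=GWYY L=OWOR
After move 5 (U'): U=WYGR F=OWYO R=GGBR B=ORBB L=BWOR
Query: F face = OWYO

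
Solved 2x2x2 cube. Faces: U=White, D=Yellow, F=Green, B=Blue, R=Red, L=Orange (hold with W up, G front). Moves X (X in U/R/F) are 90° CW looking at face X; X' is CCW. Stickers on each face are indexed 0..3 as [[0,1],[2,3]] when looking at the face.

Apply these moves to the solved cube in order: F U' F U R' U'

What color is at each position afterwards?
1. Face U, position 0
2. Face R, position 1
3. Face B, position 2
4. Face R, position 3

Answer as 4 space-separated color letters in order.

After move 1 (F): F=GGGG U=WWOO R=WRWR D=RRYY L=OYOY
After move 2 (U'): U=WOWO F=OYGG R=GGWR B=WRBB L=BBOY
After move 3 (F): F=GOGY U=WOYB R=WGOR D=WGYY L=BROR
After move 4 (U): U=YWBO F=WGGY R=WROR B=BRBB L=GOOR
After move 5 (R'): R=RRWO U=YBBB F=WWGO D=WGYY B=YRGB
After move 6 (U'): U=BBYB F=GOGO R=WWWO B=RRGB L=YROR
Query 1: U[0] = B
Query 2: R[1] = W
Query 3: B[2] = G
Query 4: R[3] = O

Answer: B W G O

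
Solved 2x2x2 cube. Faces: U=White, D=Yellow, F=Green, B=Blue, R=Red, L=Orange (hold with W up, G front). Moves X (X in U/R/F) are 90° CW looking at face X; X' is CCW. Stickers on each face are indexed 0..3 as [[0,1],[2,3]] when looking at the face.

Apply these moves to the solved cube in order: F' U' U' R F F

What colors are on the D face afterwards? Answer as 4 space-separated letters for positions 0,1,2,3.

After move 1 (F'): F=GGGG U=WWRR R=YRYR D=OOYY L=OWOW
After move 2 (U'): U=WRWR F=OWGG R=GGYR B=YRBB L=BBOW
After move 3 (U'): U=RRWW F=BBGG R=OWYR B=GGBB L=YROW
After move 4 (R): R=YORW U=RBWG F=BOGY D=OBYG B=WGRB
After move 5 (F): F=GBYO U=RBWR R=WOGW D=RYYG L=YOOB
After move 6 (F): F=YGOB U=RBBO R=WORW D=GWYG L=YROY
Query: D face = GWYG

Answer: G W Y G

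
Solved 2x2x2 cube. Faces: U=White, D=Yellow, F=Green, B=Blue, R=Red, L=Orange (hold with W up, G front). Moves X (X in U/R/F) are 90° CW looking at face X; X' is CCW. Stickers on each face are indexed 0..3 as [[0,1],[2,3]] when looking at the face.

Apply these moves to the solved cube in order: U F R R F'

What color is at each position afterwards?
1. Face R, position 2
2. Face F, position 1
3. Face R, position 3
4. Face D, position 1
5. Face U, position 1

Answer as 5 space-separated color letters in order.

Answer: R O W Y B

Derivation:
After move 1 (U): U=WWWW F=RRGG R=BBRR B=OOBB L=GGOO
After move 2 (F): F=GRGR U=WWOG R=WBWR D=RBYY L=GYOY
After move 3 (R): R=WWRB U=WROR F=GBGY D=RBYO B=GOWB
After move 4 (R): R=RWBW U=WBOY F=GBGO D=RWYG B=RORB
After move 5 (F'): F=BOGG U=WBRB R=WWRW D=YYYG L=GYOO
Query 1: R[2] = R
Query 2: F[1] = O
Query 3: R[3] = W
Query 4: D[1] = Y
Query 5: U[1] = B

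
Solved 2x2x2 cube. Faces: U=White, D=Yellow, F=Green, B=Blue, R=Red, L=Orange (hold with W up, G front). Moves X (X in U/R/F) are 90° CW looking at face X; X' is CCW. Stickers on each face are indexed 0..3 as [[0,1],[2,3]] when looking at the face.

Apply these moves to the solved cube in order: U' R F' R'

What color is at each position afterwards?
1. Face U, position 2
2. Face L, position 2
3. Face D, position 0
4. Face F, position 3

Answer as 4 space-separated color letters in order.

Answer: R O B R

Derivation:
After move 1 (U'): U=WWWW F=OOGG R=GGRR B=RRBB L=BBOO
After move 2 (R): R=RGRG U=WOWG F=OYGY D=YBYR B=WRWB
After move 3 (F'): F=YYOG U=WORR R=BGYG D=BOYR L=BGOW
After move 4 (R'): R=GGBY U=WWRW F=YOOR D=BYYG B=RROB
Query 1: U[2] = R
Query 2: L[2] = O
Query 3: D[0] = B
Query 4: F[3] = R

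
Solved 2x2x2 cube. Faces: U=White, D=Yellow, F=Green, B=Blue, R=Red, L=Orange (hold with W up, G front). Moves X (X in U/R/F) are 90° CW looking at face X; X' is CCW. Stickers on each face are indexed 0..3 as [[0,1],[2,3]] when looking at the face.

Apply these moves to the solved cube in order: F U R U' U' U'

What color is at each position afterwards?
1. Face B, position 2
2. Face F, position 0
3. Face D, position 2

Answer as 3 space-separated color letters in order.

After move 1 (F): F=GGGG U=WWOO R=WRWR D=RRYY L=OYOY
After move 2 (U): U=OWOW F=WRGG R=BBWR B=OYBB L=GGOY
After move 3 (R): R=WBRB U=OROG F=WRGY D=RBYO B=WYWB
After move 4 (U'): U=RGOO F=GGGY R=WRRB B=WBWB L=WYOY
After move 5 (U'): U=GORO F=WYGY R=GGRB B=WRWB L=WBOY
After move 6 (U'): U=OOGR F=WBGY R=WYRB B=GGWB L=WROY
Query 1: B[2] = W
Query 2: F[0] = W
Query 3: D[2] = Y

Answer: W W Y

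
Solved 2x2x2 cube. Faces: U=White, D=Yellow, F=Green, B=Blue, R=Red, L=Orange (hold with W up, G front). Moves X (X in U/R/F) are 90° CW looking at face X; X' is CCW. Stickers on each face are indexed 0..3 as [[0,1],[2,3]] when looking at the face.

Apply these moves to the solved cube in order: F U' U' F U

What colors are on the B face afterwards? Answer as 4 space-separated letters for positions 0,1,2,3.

After move 1 (F): F=GGGG U=WWOO R=WRWR D=RRYY L=OYOY
After move 2 (U'): U=WOWO F=OYGG R=GGWR B=WRBB L=BBOY
After move 3 (U'): U=OOWW F=BBGG R=OYWR B=GGBB L=WROY
After move 4 (F): F=GBGB U=OOYR R=WYWR D=WOYY L=WROR
After move 5 (U): U=YORO F=WYGB R=GGWR B=WRBB L=GBOR
Query: B face = WRBB

Answer: W R B B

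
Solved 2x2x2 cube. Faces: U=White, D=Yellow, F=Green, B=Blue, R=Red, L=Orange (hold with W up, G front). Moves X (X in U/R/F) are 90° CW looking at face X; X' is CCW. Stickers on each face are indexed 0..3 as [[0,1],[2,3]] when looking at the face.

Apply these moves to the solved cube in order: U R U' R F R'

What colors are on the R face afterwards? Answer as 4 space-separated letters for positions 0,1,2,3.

Answer: R Y W Y

Derivation:
After move 1 (U): U=WWWW F=RRGG R=BBRR B=OOBB L=GGOO
After move 2 (R): R=RBRB U=WRWG F=RYGY D=YBYO B=WOWB
After move 3 (U'): U=RGWW F=GGGY R=RYRB B=RBWB L=WOOO
After move 4 (R): R=RRBY U=RGWY F=GBGO D=YWYR B=WBGB
After move 5 (F): F=GGOB U=RGOO R=WRYY D=BRYR L=WYOW
After move 6 (R'): R=RYWY U=RGOW F=GGOO D=BGYB B=RBRB
Query: R face = RYWY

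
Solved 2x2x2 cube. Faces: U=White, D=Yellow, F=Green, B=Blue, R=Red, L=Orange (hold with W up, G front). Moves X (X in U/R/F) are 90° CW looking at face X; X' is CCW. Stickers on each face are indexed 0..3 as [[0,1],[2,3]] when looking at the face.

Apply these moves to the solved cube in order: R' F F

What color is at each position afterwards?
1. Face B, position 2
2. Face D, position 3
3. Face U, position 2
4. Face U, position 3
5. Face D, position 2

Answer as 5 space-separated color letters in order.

Answer: Y G G Y Y

Derivation:
After move 1 (R'): R=RRRR U=WBWB F=GWGW D=YGYG B=YBYB
After move 2 (F): F=GGWW U=WBOO R=WRBR D=RRYG L=OYOG
After move 3 (F): F=WGWG U=WBGY R=OROR D=BWYG L=OROR
Query 1: B[2] = Y
Query 2: D[3] = G
Query 3: U[2] = G
Query 4: U[3] = Y
Query 5: D[2] = Y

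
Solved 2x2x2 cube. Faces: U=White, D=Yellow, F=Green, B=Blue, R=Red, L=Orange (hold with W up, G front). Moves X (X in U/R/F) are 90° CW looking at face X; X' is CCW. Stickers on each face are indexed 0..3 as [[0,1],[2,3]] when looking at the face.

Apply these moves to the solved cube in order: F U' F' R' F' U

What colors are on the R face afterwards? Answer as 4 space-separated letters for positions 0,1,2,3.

Answer: Y R B R

Derivation:
After move 1 (F): F=GGGG U=WWOO R=WRWR D=RRYY L=OYOY
After move 2 (U'): U=WOWO F=OYGG R=GGWR B=WRBB L=BBOY
After move 3 (F'): F=YGOG U=WOGW R=RGRR D=BYYY L=BOOW
After move 4 (R'): R=GRRR U=WBGW F=YOOW D=BGYG B=YRYB
After move 5 (F'): F=OWYO U=WBGR R=GRBR D=OWYG L=BWOG
After move 6 (U): U=GWRB F=GRYO R=YRBR B=BWYB L=OWOG
Query: R face = YRBR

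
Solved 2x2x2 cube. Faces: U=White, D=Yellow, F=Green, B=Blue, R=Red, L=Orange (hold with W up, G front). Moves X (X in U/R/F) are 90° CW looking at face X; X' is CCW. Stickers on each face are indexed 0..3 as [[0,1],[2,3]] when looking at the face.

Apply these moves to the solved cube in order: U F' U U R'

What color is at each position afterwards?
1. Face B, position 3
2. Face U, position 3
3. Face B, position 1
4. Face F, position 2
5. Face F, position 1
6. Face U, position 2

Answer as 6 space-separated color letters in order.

After move 1 (U): U=WWWW F=RRGG R=BBRR B=OOBB L=GGOO
After move 2 (F'): F=RGRG U=WWBR R=YBYR D=GOYY L=GWOW
After move 3 (U): U=BWRW F=YBRG R=OOYR B=GWBB L=RGOW
After move 4 (U): U=RBWW F=OORG R=GWYR B=RGBB L=YBOW
After move 5 (R'): R=WRGY U=RBWR F=OBRW D=GOYG B=YGOB
Query 1: B[3] = B
Query 2: U[3] = R
Query 3: B[1] = G
Query 4: F[2] = R
Query 5: F[1] = B
Query 6: U[2] = W

Answer: B R G R B W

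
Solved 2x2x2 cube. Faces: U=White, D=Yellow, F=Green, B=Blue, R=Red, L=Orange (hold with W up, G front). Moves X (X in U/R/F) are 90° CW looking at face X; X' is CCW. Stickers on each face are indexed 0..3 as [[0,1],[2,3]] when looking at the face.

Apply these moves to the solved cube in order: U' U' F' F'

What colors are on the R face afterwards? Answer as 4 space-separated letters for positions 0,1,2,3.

Answer: O O R R

Derivation:
After move 1 (U'): U=WWWW F=OOGG R=GGRR B=RRBB L=BBOO
After move 2 (U'): U=WWWW F=BBGG R=OORR B=GGBB L=RROO
After move 3 (F'): F=BGBG U=WWOR R=YOYR D=ROYY L=RWOW
After move 4 (F'): F=GGBB U=WWYY R=OORR D=WWYY L=RROO
Query: R face = OORR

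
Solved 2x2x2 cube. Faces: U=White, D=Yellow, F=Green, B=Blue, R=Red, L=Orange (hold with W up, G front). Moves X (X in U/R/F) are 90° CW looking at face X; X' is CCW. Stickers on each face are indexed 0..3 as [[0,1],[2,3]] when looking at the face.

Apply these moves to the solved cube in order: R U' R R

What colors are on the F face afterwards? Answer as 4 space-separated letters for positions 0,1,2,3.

Answer: O W G R

Derivation:
After move 1 (R): R=RRRR U=WGWG F=GYGY D=YBYB B=WBWB
After move 2 (U'): U=GGWW F=OOGY R=GYRR B=RRWB L=WBOO
After move 3 (R): R=RGRY U=GOWY F=OBGB D=YWYR B=WRGB
After move 4 (R): R=RRYG U=GBWB F=OWGR D=YGYW B=YROB
Query: F face = OWGR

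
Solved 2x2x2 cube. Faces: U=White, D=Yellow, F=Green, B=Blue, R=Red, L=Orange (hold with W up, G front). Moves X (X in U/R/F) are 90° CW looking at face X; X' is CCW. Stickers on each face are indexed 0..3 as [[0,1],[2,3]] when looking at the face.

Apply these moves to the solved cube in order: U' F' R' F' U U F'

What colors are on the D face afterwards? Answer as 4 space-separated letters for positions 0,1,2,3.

Answer: R G Y G

Derivation:
After move 1 (U'): U=WWWW F=OOGG R=GGRR B=RRBB L=BBOO
After move 2 (F'): F=OGOG U=WWGR R=YGYR D=BOYY L=BWOW
After move 3 (R'): R=GRYY U=WBGR F=OWOR D=BGYG B=YROB
After move 4 (F'): F=WROO U=WBGY R=GRBY D=WWYG L=BROG
After move 5 (U): U=GWYB F=GROO R=YRBY B=BROB L=WROG
After move 6 (U): U=YGBW F=YROO R=BRBY B=WROB L=GROG
After move 7 (F'): F=ROYO U=YGBB R=WRWY D=RGYG L=GWOB
Query: D face = RGYG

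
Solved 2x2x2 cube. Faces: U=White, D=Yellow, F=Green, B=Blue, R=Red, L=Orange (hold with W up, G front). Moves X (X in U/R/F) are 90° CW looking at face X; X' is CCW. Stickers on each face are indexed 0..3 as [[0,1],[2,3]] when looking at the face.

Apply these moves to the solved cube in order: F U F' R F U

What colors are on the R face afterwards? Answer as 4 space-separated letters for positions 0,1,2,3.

Answer: W Y G B

Derivation:
After move 1 (F): F=GGGG U=WWOO R=WRWR D=RRYY L=OYOY
After move 2 (U): U=OWOW F=WRGG R=BBWR B=OYBB L=GGOY
After move 3 (F'): F=RGWG U=OWBW R=RBRR D=GYYY L=GWOO
After move 4 (R): R=RRRB U=OGBG F=RYWY D=GBYO B=WYWB
After move 5 (F): F=WRYY U=OGOW R=BRGB D=RRYO L=GGOB
After move 6 (U): U=OOWG F=BRYY R=WYGB B=GGWB L=WROB
Query: R face = WYGB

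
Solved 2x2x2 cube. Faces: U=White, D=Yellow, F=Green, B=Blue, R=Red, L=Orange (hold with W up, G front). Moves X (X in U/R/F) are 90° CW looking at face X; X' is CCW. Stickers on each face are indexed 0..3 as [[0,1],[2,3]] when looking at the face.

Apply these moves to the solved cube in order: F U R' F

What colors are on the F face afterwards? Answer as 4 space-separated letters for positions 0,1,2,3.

After move 1 (F): F=GGGG U=WWOO R=WRWR D=RRYY L=OYOY
After move 2 (U): U=OWOW F=WRGG R=BBWR B=OYBB L=GGOY
After move 3 (R'): R=BRBW U=OBOO F=WWGW D=RRYG B=YYRB
After move 4 (F): F=GWWW U=OBYG R=OROW D=BBYG L=GROR
Query: F face = GWWW

Answer: G W W W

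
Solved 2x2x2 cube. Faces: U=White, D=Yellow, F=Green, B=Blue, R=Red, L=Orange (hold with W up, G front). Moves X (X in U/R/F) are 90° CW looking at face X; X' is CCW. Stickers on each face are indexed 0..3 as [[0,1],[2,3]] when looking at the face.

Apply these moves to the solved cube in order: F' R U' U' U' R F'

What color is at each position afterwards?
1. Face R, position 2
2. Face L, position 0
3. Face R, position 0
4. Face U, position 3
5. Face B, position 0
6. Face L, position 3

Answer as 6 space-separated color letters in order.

After move 1 (F'): F=GGGG U=WWRR R=YRYR D=OOYY L=OWOW
After move 2 (R): R=YYRR U=WGRG F=GOGY D=OBYB B=RBWB
After move 3 (U'): U=GGWR F=OWGY R=GORR B=YYWB L=RBOW
After move 4 (U'): U=GRGW F=RBGY R=OWRR B=GOWB L=YYOW
After move 5 (U'): U=RWGG F=YYGY R=RBRR B=OWWB L=GOOW
After move 6 (R): R=RRRB U=RYGY F=YBGB D=OWYO B=GWWB
After move 7 (F'): F=BBYG U=RYRR R=WROB D=OWYO L=GYOG
Query 1: R[2] = O
Query 2: L[0] = G
Query 3: R[0] = W
Query 4: U[3] = R
Query 5: B[0] = G
Query 6: L[3] = G

Answer: O G W R G G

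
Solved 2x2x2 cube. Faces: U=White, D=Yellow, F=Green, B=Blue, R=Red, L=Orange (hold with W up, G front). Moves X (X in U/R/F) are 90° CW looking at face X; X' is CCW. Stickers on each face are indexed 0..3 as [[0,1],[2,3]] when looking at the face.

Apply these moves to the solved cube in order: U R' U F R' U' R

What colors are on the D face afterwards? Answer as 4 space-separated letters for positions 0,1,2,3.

After move 1 (U): U=WWWW F=RRGG R=BBRR B=OOBB L=GGOO
After move 2 (R'): R=BRBR U=WBWO F=RWGW D=YRYG B=YOYB
After move 3 (U): U=WWOB F=BRGW R=YOBR B=GGYB L=RWOO
After move 4 (F): F=GBWR U=WWOW R=OOBR D=BYYG L=RYOR
After move 5 (R'): R=OROB U=WYOG F=GWWW D=BBYR B=GGYB
After move 6 (U'): U=YGWO F=RYWW R=GWOB B=ORYB L=GGOR
After move 7 (R): R=OGBW U=YYWW F=RBWR D=BYYO B=ORGB
Query: D face = BYYO

Answer: B Y Y O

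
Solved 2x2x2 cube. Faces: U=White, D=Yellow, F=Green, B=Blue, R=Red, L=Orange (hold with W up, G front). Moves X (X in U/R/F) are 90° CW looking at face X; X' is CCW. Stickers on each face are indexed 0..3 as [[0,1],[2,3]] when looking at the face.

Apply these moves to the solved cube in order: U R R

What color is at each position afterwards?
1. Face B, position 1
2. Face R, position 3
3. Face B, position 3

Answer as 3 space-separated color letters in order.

Answer: O B B

Derivation:
After move 1 (U): U=WWWW F=RRGG R=BBRR B=OOBB L=GGOO
After move 2 (R): R=RBRB U=WRWG F=RYGY D=YBYO B=WOWB
After move 3 (R): R=RRBB U=WYWY F=RBGO D=YWYW B=GORB
Query 1: B[1] = O
Query 2: R[3] = B
Query 3: B[3] = B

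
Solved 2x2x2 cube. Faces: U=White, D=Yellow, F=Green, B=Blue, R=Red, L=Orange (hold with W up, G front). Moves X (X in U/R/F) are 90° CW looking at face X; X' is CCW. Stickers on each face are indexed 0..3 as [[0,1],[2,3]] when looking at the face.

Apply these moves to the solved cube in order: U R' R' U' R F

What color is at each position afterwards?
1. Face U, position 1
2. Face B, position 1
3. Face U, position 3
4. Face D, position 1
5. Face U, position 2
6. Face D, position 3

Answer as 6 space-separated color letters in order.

After move 1 (U): U=WWWW F=RRGG R=BBRR B=OOBB L=GGOO
After move 2 (R'): R=BRBR U=WBWO F=RWGW D=YRYG B=YOYB
After move 3 (R'): R=RRBB U=WYWY F=RBGO D=YWYW B=GORB
After move 4 (U'): U=YYWW F=GGGO R=RBBB B=RRRB L=GOOO
After move 5 (R): R=BRBB U=YGWO F=GWGW D=YRYR B=WRYB
After move 6 (F): F=GGWW U=YGOO R=WROB D=BBYR L=GYOR
Query 1: U[1] = G
Query 2: B[1] = R
Query 3: U[3] = O
Query 4: D[1] = B
Query 5: U[2] = O
Query 6: D[3] = R

Answer: G R O B O R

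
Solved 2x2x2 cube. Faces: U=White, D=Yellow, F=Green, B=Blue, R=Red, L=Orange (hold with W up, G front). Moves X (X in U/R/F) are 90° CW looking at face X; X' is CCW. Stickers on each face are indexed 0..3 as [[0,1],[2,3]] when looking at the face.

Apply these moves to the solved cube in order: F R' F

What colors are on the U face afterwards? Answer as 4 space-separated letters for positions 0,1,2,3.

Answer: W B Y Y

Derivation:
After move 1 (F): F=GGGG U=WWOO R=WRWR D=RRYY L=OYOY
After move 2 (R'): R=RRWW U=WBOB F=GWGO D=RGYG B=YBRB
After move 3 (F): F=GGOW U=WBYY R=ORBW D=WRYG L=OROG
Query: U face = WBYY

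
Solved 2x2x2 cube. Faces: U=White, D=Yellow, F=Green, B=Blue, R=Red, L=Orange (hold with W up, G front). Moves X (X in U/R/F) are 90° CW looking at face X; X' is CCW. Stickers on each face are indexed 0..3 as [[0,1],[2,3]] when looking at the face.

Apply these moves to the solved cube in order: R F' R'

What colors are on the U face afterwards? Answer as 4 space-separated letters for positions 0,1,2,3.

After move 1 (R): R=RRRR U=WGWG F=GYGY D=YBYB B=WBWB
After move 2 (F'): F=YYGG U=WGRR R=BRYR D=OOYB L=OGOW
After move 3 (R'): R=RRBY U=WWRW F=YGGR D=OYYG B=BBOB
Query: U face = WWRW

Answer: W W R W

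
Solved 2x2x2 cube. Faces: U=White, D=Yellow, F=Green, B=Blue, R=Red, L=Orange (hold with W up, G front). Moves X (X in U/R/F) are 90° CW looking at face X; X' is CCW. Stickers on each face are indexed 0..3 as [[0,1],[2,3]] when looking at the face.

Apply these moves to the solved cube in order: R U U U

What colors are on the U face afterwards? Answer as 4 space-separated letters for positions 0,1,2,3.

After move 1 (R): R=RRRR U=WGWG F=GYGY D=YBYB B=WBWB
After move 2 (U): U=WWGG F=RRGY R=WBRR B=OOWB L=GYOO
After move 3 (U): U=GWGW F=WBGY R=OORR B=GYWB L=RROO
After move 4 (U): U=GGWW F=OOGY R=GYRR B=RRWB L=WBOO
Query: U face = GGWW

Answer: G G W W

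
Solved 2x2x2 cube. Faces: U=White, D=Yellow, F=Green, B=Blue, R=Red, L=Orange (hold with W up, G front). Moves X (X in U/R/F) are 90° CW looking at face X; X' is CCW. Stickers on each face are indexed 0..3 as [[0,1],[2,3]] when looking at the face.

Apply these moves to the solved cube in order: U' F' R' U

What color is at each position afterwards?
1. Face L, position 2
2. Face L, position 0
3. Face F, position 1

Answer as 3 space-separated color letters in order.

After move 1 (U'): U=WWWW F=OOGG R=GGRR B=RRBB L=BBOO
After move 2 (F'): F=OGOG U=WWGR R=YGYR D=BOYY L=BWOW
After move 3 (R'): R=GRYY U=WBGR F=OWOR D=BGYG B=YROB
After move 4 (U): U=GWRB F=GROR R=YRYY B=BWOB L=OWOW
Query 1: L[2] = O
Query 2: L[0] = O
Query 3: F[1] = R

Answer: O O R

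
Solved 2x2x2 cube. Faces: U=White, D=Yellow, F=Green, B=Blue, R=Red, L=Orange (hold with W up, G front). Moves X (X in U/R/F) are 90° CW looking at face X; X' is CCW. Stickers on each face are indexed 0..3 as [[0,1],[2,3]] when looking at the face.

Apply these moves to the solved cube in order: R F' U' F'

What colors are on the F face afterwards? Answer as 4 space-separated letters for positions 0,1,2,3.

After move 1 (R): R=RRRR U=WGWG F=GYGY D=YBYB B=WBWB
After move 2 (F'): F=YYGG U=WGRR R=BRYR D=OOYB L=OGOW
After move 3 (U'): U=GRWR F=OGGG R=YYYR B=BRWB L=WBOW
After move 4 (F'): F=GGOG U=GRYY R=OYOR D=BWYB L=WROW
Query: F face = GGOG

Answer: G G O G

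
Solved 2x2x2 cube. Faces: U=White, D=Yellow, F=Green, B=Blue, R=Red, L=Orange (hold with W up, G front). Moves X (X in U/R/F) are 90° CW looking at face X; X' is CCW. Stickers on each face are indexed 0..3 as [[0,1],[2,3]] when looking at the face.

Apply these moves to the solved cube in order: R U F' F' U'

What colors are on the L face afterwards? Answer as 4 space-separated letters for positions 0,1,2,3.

After move 1 (R): R=RRRR U=WGWG F=GYGY D=YBYB B=WBWB
After move 2 (U): U=WWGG F=RRGY R=WBRR B=OOWB L=GYOO
After move 3 (F'): F=RYRG U=WWWR R=BBYR D=YOYB L=GGOG
After move 4 (F'): F=YGRR U=WWBY R=OBYR D=GGYB L=GROW
After move 5 (U'): U=WYWB F=GRRR R=YGYR B=OBWB L=OOOW
Query: L face = OOOW

Answer: O O O W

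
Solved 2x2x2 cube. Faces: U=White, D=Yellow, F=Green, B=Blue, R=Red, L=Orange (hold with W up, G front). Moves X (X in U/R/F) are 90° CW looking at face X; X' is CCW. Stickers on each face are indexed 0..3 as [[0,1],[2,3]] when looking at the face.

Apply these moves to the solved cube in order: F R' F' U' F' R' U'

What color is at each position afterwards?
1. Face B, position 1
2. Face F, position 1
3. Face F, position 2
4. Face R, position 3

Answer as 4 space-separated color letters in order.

Answer: W R O Y

Derivation:
After move 1 (F): F=GGGG U=WWOO R=WRWR D=RRYY L=OYOY
After move 2 (R'): R=RRWW U=WBOB F=GWGO D=RGYG B=YBRB
After move 3 (F'): F=WOGG U=WBRW R=GRRW D=YYYG L=OBOO
After move 4 (U'): U=BWWR F=OBGG R=WORW B=GRRB L=YBOO
After move 5 (F'): F=BGOG U=BWWR R=YOYW D=BOYG L=YROW
After move 6 (R'): R=OWYY U=BRWG F=BWOR D=BGYG B=GROB
After move 7 (U'): U=RGBW F=YROR R=BWYY B=OWOB L=GROW
Query 1: B[1] = W
Query 2: F[1] = R
Query 3: F[2] = O
Query 4: R[3] = Y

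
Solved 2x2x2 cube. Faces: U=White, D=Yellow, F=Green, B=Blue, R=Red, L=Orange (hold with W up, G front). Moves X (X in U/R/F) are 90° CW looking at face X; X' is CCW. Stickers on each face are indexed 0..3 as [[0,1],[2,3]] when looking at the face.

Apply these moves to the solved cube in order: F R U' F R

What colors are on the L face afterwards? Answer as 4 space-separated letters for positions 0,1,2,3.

After move 1 (F): F=GGGG U=WWOO R=WRWR D=RRYY L=OYOY
After move 2 (R): R=WWRR U=WGOG F=GRGY D=RBYB B=OBWB
After move 3 (U'): U=GGWO F=OYGY R=GRRR B=WWWB L=OBOY
After move 4 (F): F=GOYY U=GGYB R=WROR D=RGYB L=OROB
After move 5 (R): R=OWRR U=GOYY F=GGYB D=RWYW B=BWGB
Query: L face = OROB

Answer: O R O B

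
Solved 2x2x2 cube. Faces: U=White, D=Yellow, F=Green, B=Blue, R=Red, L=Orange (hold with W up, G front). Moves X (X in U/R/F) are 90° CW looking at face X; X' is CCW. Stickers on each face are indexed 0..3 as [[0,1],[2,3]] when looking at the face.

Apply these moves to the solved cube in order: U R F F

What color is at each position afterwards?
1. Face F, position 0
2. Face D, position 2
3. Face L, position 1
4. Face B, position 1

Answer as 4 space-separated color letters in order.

After move 1 (U): U=WWWW F=RRGG R=BBRR B=OOBB L=GGOO
After move 2 (R): R=RBRB U=WRWG F=RYGY D=YBYO B=WOWB
After move 3 (F): F=GRYY U=WROG R=WBGB D=RRYO L=GYOB
After move 4 (F): F=YGYR U=WRBY R=OBGB D=GWYO L=GROR
Query 1: F[0] = Y
Query 2: D[2] = Y
Query 3: L[1] = R
Query 4: B[1] = O

Answer: Y Y R O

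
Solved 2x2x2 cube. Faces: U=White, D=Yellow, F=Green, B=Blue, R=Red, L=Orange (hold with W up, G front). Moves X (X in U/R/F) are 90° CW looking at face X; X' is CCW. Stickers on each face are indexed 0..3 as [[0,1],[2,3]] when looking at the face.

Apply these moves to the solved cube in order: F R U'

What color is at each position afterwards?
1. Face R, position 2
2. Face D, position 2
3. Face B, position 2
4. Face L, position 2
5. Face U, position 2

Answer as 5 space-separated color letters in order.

Answer: R Y W O W

Derivation:
After move 1 (F): F=GGGG U=WWOO R=WRWR D=RRYY L=OYOY
After move 2 (R): R=WWRR U=WGOG F=GRGY D=RBYB B=OBWB
After move 3 (U'): U=GGWO F=OYGY R=GRRR B=WWWB L=OBOY
Query 1: R[2] = R
Query 2: D[2] = Y
Query 3: B[2] = W
Query 4: L[2] = O
Query 5: U[2] = W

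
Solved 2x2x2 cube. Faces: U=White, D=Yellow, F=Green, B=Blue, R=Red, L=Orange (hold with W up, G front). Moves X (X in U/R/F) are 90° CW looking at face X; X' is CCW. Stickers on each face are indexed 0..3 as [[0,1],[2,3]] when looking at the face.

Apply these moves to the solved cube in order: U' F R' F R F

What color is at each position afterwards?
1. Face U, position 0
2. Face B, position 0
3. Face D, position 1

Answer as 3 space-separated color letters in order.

Answer: W Y R

Derivation:
After move 1 (U'): U=WWWW F=OOGG R=GGRR B=RRBB L=BBOO
After move 2 (F): F=GOGO U=WWOB R=WGWR D=RGYY L=BYOY
After move 3 (R'): R=GRWW U=WBOR F=GWGB D=ROYO B=YRGB
After move 4 (F): F=GGBW U=WBYY R=ORRW D=WGYO L=BROO
After move 5 (R): R=ROWR U=WGYW F=GGBO D=WGYY B=YRBB
After move 6 (F): F=BGOG U=WGOR R=YOWR D=WRYY L=BWOG
Query 1: U[0] = W
Query 2: B[0] = Y
Query 3: D[1] = R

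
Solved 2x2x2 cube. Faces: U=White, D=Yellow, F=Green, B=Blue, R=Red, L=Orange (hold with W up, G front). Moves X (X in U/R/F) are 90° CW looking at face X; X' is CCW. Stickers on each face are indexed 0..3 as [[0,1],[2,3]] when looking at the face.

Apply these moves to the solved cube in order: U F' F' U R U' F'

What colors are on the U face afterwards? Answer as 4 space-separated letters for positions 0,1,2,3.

Answer: B R O R

Derivation:
After move 1 (U): U=WWWW F=RRGG R=BBRR B=OOBB L=GGOO
After move 2 (F'): F=RGRG U=WWBR R=YBYR D=GOYY L=GWOW
After move 3 (F'): F=GGRR U=WWYY R=OBGR D=WWYY L=GROB
After move 4 (U): U=YWYW F=OBRR R=OOGR B=GRBB L=GGOB
After move 5 (R): R=GORO U=YBYR F=OWRY D=WBYG B=WRWB
After move 6 (U'): U=BRYY F=GGRY R=OWRO B=GOWB L=WROB
After move 7 (F'): F=GYGR U=BROR R=BWWO D=RBYG L=WYOY
Query: U face = BROR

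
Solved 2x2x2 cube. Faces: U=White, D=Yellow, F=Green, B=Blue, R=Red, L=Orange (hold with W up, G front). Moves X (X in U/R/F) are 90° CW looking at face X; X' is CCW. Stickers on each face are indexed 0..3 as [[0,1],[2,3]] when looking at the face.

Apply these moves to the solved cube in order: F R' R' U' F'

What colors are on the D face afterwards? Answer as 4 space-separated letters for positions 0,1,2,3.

After move 1 (F): F=GGGG U=WWOO R=WRWR D=RRYY L=OYOY
After move 2 (R'): R=RRWW U=WBOB F=GWGO D=RGYG B=YBRB
After move 3 (R'): R=RWRW U=WROY F=GBGB D=RWYO B=GBGB
After move 4 (U'): U=RYWO F=OYGB R=GBRW B=RWGB L=GBOY
After move 5 (F'): F=YBOG U=RYGR R=WBRW D=BYYO L=GOOW
Query: D face = BYYO

Answer: B Y Y O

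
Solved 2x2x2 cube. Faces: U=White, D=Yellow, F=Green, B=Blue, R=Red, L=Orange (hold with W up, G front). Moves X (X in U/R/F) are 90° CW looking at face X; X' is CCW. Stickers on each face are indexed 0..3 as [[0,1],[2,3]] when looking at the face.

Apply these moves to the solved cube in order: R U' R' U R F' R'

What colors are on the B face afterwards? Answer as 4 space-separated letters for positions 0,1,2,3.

After move 1 (R): R=RRRR U=WGWG F=GYGY D=YBYB B=WBWB
After move 2 (U'): U=GGWW F=OOGY R=GYRR B=RRWB L=WBOO
After move 3 (R'): R=YRGR U=GWWR F=OGGW D=YOYY B=BRBB
After move 4 (U): U=WGRW F=YRGW R=BRGR B=WBBB L=OGOO
After move 5 (R): R=GBRR U=WRRW F=YOGY D=YBYW B=WBGB
After move 6 (F'): F=OYYG U=WRGR R=BBYR D=GOYW L=OWOR
After move 7 (R'): R=BRBY U=WGGW F=ORYR D=GYYG B=WBOB
Query: B face = WBOB

Answer: W B O B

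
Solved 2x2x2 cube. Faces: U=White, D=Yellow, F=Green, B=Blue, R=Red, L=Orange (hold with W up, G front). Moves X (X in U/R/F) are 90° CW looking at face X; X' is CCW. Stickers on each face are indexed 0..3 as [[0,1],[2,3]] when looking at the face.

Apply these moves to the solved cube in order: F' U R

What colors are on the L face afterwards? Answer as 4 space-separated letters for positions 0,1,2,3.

After move 1 (F'): F=GGGG U=WWRR R=YRYR D=OOYY L=OWOW
After move 2 (U): U=RWRW F=YRGG R=BBYR B=OWBB L=GGOW
After move 3 (R): R=YBRB U=RRRG F=YOGY D=OBYO B=WWWB
Query: L face = GGOW

Answer: G G O W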